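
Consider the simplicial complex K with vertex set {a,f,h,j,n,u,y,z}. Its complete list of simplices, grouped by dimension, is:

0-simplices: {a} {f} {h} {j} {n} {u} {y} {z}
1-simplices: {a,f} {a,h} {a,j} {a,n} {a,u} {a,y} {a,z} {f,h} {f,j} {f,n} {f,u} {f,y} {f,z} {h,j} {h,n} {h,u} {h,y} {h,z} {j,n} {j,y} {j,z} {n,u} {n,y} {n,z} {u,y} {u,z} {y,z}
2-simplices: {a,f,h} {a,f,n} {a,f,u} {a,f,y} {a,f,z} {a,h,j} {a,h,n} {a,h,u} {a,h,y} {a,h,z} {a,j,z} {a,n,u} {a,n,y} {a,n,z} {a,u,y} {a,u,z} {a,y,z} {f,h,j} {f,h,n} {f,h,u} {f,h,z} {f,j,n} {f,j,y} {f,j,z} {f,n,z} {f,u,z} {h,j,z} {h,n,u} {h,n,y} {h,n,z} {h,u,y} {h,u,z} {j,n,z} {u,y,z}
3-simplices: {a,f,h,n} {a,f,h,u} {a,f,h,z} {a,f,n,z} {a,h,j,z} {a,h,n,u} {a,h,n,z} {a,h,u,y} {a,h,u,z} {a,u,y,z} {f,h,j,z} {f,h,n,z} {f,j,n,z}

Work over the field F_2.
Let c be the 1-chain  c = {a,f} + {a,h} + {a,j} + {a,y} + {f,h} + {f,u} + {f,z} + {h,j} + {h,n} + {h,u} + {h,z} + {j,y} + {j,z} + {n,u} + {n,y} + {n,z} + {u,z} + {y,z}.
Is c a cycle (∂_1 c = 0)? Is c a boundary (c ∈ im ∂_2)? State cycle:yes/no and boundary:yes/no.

cycle:yes boundary:yes

n_0=8 n_1=27 n_2=34 n_3=13  [Z2]
∂1: piv[af,ah,aj,an,au,ay,az] rk=7  ker:fh,fj,fn,fu,fy,fz,hj,hn,hu,hy,hz,jn,jy,jz,nu,ny,nz,uy,uz,yz
∂2: piv[afh,afn,afu,afy,afz,ahj,ahn,ahu,ahy,ahz,ajz,anu,any,anz,auy,auz,ayz,fhj,fjn,fjy] rk=20  ker:fhn,fhu,fhz,fjz,fnz,fuz,hjz,hnu,hny,hnz,huy,huz,jnz,uyz
∂3: piv[afhn,afhu,afhz,afnz,ahjz,ahnu,ahnz,ahuy,ahuz,auyz,fhjz,fjnz] rk=12  ker:fhnz
∂1c = 0
c vs im∂2: reduces to 0 ⇒ boundary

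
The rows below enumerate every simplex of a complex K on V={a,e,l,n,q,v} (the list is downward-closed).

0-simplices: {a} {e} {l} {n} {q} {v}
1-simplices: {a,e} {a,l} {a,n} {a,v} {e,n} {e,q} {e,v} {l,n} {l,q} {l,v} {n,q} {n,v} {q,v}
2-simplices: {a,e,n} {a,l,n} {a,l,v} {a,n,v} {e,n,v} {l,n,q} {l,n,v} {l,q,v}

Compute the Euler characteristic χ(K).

n_0=6 n_1=13 n_2=8
χ=+6−13+8=1

χ(K)=1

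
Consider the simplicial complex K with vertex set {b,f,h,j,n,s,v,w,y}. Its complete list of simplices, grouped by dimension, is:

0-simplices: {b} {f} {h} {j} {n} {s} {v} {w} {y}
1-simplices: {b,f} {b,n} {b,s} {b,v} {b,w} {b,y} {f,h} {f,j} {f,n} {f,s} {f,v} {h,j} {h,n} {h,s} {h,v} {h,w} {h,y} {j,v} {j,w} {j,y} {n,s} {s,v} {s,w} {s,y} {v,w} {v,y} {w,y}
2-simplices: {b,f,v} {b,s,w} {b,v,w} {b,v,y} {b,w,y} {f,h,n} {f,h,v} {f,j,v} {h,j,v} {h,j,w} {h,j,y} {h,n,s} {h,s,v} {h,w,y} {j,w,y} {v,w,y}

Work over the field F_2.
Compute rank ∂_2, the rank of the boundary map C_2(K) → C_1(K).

rank∂_2=14

n_0=9 n_1=27 n_2=16  [Z2]
∂1: piv[bf,bn,bs,bv,bw,by,fh,fj] rk=8  ker:fn,fs,fv,hj,hn,hs,hv,hw,hy,jv,jw,jy,ns,sv,sw,sy,vw,vy,wy
∂2: piv[bfv,bsw,bvw,bvy,bwy,fhn,fhv,fjv,hjv,hjw,hjy,hns,hsv,hwy] rk=14  ker:jwy,vwy
rk∂_2=14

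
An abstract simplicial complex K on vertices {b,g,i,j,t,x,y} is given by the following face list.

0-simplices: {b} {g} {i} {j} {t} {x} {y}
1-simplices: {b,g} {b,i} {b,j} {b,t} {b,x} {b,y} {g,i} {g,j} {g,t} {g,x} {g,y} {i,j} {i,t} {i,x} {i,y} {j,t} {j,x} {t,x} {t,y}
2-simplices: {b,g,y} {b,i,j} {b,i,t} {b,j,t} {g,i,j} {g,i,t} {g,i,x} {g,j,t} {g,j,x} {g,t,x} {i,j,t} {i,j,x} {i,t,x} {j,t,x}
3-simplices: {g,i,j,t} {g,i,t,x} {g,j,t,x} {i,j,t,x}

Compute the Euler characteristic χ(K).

χ(K)=-2

n_0=7 n_1=19 n_2=14 n_3=4
χ=+7−19+14−4=-2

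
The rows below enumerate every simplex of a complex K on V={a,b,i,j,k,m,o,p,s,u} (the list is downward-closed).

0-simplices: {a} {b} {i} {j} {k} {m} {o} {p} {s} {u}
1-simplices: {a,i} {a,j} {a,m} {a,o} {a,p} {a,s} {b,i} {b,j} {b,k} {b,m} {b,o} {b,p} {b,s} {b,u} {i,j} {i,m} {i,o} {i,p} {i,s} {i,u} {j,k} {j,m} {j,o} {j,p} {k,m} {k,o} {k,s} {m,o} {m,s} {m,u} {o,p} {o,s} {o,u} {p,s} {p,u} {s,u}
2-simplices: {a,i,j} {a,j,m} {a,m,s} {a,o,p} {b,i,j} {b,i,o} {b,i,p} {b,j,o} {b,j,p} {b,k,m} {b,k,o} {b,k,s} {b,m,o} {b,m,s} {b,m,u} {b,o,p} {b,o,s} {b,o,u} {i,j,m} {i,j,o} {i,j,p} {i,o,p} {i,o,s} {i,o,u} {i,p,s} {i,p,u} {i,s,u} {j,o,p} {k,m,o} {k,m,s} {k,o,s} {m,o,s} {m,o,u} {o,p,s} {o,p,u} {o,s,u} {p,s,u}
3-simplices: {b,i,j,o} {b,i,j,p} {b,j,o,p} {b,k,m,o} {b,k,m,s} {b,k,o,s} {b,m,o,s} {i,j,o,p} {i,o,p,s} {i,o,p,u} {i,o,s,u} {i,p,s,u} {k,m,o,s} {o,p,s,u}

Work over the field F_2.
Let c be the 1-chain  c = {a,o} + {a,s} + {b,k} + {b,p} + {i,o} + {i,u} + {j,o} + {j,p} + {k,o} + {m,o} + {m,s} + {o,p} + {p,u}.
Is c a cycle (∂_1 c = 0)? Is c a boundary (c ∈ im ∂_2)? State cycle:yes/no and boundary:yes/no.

n_0=10 n_1=36 n_2=37 n_3=14  [Z2]
∂1: piv[ai,aj,am,ao,ap,as,bi,bk,bu] rk=9  ker:bj,bm,bo,bp,bs,ij,im,io,ip,is,iu,jk,jm,jo,jp,km,ko,ks,mo,ms,mu,op,os,ou,ps,pu,su
∂2: piv[aij,ajm,ams,aop,bij,bio,bip,bjo,bjp,bkm,bko,bks,bmo,bms,bmu,bop,bos,bou,ijm,ios,iou,ips,ipu,isu] rk=24  ker:ijo,ijp,iop,jop,kmo,kms,kos,mos,mou,ops,opu,osu,psu
∂3: piv[bijo,bijp,bjop,bkmo,bkms,bkos,bmos,ijop,iops,iopu,iosu,ipsu] rk=12  ker:kmos,opsu
∂1c = 0
c vs im∂2: residual ≠ 0 ⇒ not boundary

cycle:yes boundary:no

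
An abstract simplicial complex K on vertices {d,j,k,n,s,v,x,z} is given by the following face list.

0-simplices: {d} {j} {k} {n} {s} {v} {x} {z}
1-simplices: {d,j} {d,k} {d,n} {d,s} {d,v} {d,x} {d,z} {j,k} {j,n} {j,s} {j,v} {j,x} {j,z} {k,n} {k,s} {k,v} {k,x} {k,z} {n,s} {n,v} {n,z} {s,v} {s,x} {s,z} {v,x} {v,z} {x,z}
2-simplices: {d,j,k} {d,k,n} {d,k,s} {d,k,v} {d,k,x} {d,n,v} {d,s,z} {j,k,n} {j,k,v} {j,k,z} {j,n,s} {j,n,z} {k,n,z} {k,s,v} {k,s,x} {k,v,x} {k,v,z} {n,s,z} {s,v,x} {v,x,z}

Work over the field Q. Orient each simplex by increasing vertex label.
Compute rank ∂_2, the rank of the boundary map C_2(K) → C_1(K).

n_0=8 n_1=27 n_2=20  [Q]
∂1: piv[dj,dk,dn,ds,dv,dx,dz] rk=7  ker:jk,jn,js,jv,jx,jz,kn,ks,kv,kx,kz,ns,nv,nz,sv,sx,sz,vx,vz,xz
∂2: piv[djk,dkn,dks,dkv,dkx,dnv,dsz,jkn,jkv,jkz,jns,jnz,ksv,ksx,kvx,kvz,nsz,vxz] rk=18  ker:knz,svx
rk∂_2=18

rank∂_2=18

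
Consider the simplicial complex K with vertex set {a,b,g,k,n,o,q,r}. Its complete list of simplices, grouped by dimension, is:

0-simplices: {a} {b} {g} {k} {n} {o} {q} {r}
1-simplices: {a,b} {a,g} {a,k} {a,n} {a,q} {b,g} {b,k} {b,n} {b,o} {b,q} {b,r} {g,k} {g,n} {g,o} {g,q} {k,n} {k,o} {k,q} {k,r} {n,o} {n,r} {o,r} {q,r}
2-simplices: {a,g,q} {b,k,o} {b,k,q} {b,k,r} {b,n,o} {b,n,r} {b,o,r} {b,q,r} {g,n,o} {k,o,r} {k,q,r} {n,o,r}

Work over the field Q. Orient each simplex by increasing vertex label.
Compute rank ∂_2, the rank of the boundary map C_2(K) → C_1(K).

n_0=8 n_1=23 n_2=12  [Q]
∂1: piv[ab,ag,ak,an,aq,bo,br] rk=7  ker:bg,bk,bn,bq,gk,gn,go,gq,kn,ko,kq,kr,no,nr,or,qr
∂2: piv[agq,bko,bkq,bkr,bno,bnr,bor,bqr,gno] rk=9  ker:kor,kqr,nor
rk∂_2=9

rank∂_2=9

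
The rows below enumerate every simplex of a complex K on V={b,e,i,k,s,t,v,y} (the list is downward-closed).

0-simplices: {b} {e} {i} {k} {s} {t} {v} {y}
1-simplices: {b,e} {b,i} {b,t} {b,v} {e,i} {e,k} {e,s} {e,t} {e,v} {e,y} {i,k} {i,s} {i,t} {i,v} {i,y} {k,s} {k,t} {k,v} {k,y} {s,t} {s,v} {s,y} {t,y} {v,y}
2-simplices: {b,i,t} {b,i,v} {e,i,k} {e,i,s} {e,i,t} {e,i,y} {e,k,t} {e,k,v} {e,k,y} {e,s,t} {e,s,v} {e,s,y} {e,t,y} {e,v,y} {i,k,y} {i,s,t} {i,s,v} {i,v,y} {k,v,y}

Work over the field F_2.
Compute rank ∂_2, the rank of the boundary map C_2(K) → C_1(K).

n_0=8 n_1=24 n_2=19  [Z2]
∂1: piv[be,bi,bt,bv,ek,es,ey] rk=7  ker:ei,et,ev,ik,is,it,iv,iy,ks,kt,kv,ky,st,sv,sy,ty,vy
∂2: piv[bit,biv,eik,eis,eit,eiy,ekt,ekv,eky,est,esv,esy,ety,evy,isv] rk=15  ker:iky,ist,ivy,kvy
rk∂_2=15

rank∂_2=15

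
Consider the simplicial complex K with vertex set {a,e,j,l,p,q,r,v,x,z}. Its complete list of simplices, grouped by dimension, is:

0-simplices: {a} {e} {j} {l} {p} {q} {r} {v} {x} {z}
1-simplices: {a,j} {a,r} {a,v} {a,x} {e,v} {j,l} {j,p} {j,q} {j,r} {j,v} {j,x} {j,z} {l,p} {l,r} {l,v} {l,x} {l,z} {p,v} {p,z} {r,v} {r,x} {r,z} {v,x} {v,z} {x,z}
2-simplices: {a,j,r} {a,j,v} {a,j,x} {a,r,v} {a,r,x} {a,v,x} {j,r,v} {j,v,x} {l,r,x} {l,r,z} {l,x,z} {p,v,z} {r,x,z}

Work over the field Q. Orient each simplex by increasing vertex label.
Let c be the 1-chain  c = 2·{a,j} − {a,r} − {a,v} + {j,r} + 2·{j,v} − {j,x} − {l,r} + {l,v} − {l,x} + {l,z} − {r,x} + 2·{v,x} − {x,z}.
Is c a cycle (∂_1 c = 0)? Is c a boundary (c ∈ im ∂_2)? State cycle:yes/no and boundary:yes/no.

cycle:yes boundary:no

n_0=10 n_1=25 n_2=13  [Q]
∂1: piv[aj,ar,av,ax,ev,jl,jp,jq,jz] rk=9  ker:jr,jv,jx,lp,lr,lv,lx,lz,pv,pz,rv,rx,rz,vx,vz,xz
∂2: piv[ajr,ajv,ajx,arv,arx,avx,lrx,lrz,lxz,pvz] rk=10  ker:jrv,jvx,rxz
∂1c = 0
c vs im∂2: residual ≠ 0 ⇒ not boundary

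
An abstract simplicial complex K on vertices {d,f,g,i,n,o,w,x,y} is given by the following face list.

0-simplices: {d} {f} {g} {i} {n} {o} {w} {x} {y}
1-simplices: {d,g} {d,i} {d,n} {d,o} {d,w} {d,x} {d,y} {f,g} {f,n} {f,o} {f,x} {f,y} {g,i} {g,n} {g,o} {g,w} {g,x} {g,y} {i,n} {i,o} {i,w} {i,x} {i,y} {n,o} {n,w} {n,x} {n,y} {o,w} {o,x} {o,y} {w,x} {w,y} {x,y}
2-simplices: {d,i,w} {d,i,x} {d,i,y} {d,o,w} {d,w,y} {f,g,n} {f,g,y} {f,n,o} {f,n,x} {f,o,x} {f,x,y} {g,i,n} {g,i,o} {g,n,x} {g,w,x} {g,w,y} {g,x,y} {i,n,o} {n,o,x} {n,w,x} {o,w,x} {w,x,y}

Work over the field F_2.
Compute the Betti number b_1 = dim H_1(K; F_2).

b_1=6

n_0=9 n_1=33 n_2=22  [Z2]
∂1: piv[dg,di,dn,do,dw,dx,dy,fg] rk=8  ker:fn,fo,fx,fy,gi,gn,go,gw,gx,gy,in,io,iw,ix,iy,no,nw,nx,ny,ow,ox,oy,wx,wy,xy
∂2: piv[diw,dix,diy,dow,dwy,fgn,fgy,fno,fnx,fox,fxy,gin,gio,gnx,gwx,gwy,ino,nwx,owx] rk=19  ker:gxy,nox,wxy
b_1=(33−8)−19=6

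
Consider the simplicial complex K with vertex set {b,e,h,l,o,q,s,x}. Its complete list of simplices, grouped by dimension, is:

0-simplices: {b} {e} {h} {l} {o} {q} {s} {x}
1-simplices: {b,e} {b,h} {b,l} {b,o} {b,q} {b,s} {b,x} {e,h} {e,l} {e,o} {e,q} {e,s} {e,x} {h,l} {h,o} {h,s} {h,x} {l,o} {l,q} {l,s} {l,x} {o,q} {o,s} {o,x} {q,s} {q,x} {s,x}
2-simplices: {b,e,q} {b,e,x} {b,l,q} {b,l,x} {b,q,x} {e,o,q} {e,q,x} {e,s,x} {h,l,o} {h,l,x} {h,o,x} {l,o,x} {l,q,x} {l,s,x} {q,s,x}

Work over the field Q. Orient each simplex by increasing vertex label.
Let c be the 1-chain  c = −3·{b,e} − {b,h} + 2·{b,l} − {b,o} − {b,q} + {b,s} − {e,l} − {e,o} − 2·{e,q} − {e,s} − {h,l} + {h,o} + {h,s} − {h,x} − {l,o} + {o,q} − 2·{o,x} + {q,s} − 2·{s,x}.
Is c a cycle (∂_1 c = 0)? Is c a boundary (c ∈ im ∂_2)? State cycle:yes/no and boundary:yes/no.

n_0=8 n_1=27 n_2=15  [Q]
∂1: piv[be,bh,bl,bo,bq,bs,bx] rk=7  ker:eh,el,eo,eq,es,ex,hl,ho,hs,hx,lo,lq,ls,lx,oq,os,ox,qs,qx,sx
∂2: piv[beq,bex,blq,blx,bqx,eoq,esx,hlo,hlx,hox,lsx,qsx] rk=12  ker:eqx,lox,lqx
∂1c = 3·{b} + 2·{e} − {h} + {l} − {o} − 3·{q} + 4·{s} − 5·{x}

cycle:no boundary:no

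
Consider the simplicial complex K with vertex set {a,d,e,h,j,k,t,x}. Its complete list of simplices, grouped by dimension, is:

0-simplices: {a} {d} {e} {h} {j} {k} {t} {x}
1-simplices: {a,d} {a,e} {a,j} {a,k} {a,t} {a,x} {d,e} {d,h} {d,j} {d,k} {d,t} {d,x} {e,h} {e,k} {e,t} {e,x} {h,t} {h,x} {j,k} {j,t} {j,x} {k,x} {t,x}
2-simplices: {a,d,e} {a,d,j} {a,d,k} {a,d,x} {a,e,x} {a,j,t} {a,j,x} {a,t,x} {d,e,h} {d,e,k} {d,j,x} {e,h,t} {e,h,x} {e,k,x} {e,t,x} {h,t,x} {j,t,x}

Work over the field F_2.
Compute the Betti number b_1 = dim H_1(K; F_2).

b_1=2

n_0=8 n_1=23 n_2=17  [Z2]
∂1: piv[ad,ae,aj,ak,at,ax,dh] rk=7  ker:de,dj,dk,dt,dx,eh,ek,et,ex,ht,hx,jk,jt,jx,kx,tx
∂2: piv[ade,adj,adk,adx,aex,ajt,ajx,atx,deh,dek,eht,ehx,ekx,etx] rk=14  ker:djx,htx,jtx
b_1=(23−7)−14=2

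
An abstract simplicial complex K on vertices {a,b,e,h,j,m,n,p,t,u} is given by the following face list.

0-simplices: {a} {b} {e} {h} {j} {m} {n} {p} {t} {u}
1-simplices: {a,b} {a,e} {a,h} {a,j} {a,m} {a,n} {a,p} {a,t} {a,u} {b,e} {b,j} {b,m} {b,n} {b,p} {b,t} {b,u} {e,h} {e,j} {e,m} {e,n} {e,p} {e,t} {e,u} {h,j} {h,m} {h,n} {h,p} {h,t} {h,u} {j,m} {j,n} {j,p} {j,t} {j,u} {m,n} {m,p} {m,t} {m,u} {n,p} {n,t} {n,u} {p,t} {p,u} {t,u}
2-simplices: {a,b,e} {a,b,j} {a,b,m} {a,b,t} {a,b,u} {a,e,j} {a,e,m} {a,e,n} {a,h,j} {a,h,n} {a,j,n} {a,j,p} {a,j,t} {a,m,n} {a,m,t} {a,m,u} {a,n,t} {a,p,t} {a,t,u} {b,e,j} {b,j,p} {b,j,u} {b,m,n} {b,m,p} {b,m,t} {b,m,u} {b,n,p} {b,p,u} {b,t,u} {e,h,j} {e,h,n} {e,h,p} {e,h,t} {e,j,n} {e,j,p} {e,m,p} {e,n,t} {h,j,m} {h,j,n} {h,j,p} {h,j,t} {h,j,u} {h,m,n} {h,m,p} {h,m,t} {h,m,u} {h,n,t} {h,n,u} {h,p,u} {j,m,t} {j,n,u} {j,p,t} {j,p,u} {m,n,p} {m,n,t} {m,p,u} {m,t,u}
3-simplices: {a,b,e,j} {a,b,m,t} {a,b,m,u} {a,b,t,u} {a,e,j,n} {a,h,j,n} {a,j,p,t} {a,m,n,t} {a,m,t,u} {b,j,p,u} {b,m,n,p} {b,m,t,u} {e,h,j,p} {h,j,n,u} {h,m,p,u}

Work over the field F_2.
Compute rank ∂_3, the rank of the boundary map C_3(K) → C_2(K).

n_0=10 n_1=44 n_2=57 n_3=15  [Z2]
∂1: piv[ab,ae,ah,aj,am,an,ap,at,au] rk=9  ker:be,bj,bm,bn,bp,bt,bu,eh,ej,em,en,ep,et,eu,hj,hm,hn,hp,ht,hu,jm,jn,jp,jt,ju,mn,mp,mt,mu,np,nt,nu,pt,pu,tu
∂2: piv[abe,abj,abm,abt,abu,aej,aem,aen,ahj,ahn,ajn,ajp,ajt,amn,amt,amu,ant,apt,atu,bjp,bju,bmn,bmp,bnp,bpu,ehj,ehp,eht,ejp,ent,hjm,hju,hmn,hnu] rk=34  ker:bej,bmt,bmu,btu,ehn,ejn,emp,hjn,hjp,hjt,hmp,hmt,hmu,hnt,hpu,jmt,jnu,jpt,jpu,mnp,mnt,mpu,mtu
∂3: piv[abej,abmt,abmu,abtu,aejn,ahjn,ajpt,amnt,amtu,bjpu,bmnp,ehjp,hjnu,hmpu] rk=14  ker:bmtu
rk∂_3=14

rank∂_3=14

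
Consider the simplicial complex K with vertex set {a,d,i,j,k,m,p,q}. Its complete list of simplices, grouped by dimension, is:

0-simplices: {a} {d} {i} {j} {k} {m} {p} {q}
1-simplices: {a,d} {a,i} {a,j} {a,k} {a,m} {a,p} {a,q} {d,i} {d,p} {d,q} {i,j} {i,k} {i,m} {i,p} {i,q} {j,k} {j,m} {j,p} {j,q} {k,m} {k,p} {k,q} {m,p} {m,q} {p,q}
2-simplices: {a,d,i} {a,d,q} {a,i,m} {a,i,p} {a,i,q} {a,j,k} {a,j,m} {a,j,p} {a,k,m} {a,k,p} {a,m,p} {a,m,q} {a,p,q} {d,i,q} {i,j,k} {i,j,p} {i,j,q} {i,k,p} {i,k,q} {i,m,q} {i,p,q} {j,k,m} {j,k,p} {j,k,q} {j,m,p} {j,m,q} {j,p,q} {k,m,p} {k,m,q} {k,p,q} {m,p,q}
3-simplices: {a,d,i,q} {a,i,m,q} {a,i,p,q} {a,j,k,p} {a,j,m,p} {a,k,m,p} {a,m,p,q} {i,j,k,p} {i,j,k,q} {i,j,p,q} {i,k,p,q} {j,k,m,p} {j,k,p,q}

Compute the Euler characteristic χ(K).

n_0=8 n_1=25 n_2=31 n_3=13
χ=+8−25+31−13=1

χ(K)=1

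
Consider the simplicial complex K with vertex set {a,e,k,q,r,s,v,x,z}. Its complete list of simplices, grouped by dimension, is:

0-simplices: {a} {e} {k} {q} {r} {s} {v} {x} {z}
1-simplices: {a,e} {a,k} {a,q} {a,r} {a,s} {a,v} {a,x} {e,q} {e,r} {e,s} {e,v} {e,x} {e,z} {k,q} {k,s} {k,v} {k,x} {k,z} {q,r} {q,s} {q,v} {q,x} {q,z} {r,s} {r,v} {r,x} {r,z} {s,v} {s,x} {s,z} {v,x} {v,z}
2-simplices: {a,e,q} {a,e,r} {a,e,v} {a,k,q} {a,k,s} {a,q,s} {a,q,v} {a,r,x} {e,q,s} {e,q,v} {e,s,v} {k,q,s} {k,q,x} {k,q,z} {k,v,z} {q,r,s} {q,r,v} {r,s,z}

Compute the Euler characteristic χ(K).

n_0=9 n_1=32 n_2=18
χ=+9−32+18=-5

χ(K)=-5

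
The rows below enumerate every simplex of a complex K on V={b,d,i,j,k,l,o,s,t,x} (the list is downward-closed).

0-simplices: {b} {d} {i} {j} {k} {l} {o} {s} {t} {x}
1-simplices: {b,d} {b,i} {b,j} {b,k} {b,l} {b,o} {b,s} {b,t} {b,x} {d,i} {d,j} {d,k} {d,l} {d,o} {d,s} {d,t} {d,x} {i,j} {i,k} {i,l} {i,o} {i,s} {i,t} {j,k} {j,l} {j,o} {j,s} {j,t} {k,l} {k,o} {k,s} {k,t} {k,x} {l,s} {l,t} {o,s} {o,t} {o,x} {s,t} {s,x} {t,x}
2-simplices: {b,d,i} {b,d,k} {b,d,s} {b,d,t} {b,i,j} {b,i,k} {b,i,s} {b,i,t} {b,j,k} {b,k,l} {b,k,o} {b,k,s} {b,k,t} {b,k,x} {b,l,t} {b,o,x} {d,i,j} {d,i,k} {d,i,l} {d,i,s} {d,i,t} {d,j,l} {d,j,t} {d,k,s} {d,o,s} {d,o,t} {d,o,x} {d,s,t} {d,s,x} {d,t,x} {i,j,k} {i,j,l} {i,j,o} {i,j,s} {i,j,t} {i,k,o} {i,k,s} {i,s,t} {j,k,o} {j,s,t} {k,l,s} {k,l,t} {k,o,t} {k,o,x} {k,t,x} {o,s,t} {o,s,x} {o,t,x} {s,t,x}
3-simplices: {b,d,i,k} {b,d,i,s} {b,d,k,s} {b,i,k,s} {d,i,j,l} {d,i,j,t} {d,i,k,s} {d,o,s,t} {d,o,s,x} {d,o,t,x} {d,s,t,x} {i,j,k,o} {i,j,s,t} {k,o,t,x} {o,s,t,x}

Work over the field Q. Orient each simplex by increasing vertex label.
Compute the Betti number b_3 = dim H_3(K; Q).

n_0=10 n_1=41 n_2=49 n_3=15  [Q]
∂1: piv[bd,bi,bj,bk,bl,bo,bs,bt,bx] rk=9  ker:di,dj,dk,dl,do,ds,dt,dx,ij,ik,il,io,is,it,jk,jl,jo,js,jt,kl,ko,ks,kt,kx,ls,lt,os,ot,ox,st,sx,tx
∂2: piv[bdi,bdk,bds,bdt,bij,bik,bis,bit,bjk,bkl,bko,bks,bkt,bkx,blt,box,dij,dil,djl,djt,dos,dot,dox,dst,dsx,dtx,ijo,ijs,iko,kls,kot] rk=31  ker:dik,dis,dit,dks,ijk,ijl,ijt,iks,ist,jko,jst,klt,kox,ktx,ost,osx,otx,stx
∂3: piv[bdik,bdis,bdks,biks,dijl,dijt,dost,dosx,dotx,dstx,ijko,ijst,kotx] rk=13  ker:diks,ostx
b_3=(15−13)−0=2

b_3=2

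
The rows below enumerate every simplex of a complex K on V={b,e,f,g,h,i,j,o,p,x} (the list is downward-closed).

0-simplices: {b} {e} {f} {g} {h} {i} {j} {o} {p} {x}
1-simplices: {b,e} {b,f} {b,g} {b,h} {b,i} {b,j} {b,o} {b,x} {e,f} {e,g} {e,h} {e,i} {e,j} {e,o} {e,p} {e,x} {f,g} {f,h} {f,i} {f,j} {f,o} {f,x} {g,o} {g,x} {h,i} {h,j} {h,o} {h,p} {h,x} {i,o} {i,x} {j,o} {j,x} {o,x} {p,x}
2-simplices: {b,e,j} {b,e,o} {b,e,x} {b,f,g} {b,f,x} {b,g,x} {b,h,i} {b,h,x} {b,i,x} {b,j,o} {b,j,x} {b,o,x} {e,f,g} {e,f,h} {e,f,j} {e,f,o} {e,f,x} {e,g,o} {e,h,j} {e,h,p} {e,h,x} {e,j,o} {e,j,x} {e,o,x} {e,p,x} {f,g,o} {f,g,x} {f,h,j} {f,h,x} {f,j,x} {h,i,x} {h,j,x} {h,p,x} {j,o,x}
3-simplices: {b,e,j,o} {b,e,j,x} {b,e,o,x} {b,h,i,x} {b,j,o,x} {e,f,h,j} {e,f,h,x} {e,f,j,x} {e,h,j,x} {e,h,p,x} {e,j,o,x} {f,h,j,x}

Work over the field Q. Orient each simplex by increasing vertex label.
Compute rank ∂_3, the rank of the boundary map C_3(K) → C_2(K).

n_0=10 n_1=35 n_2=34 n_3=12  [Q]
∂1: piv[be,bf,bg,bh,bi,bj,bo,bx,ep] rk=9  ker:ef,eg,eh,ei,ej,eo,ex,fg,fh,fi,fj,fo,fx,go,gx,hi,hj,ho,hp,hx,io,ix,jo,jx,ox,px
∂2: piv[bej,beo,bex,bfg,bfx,bgx,bhi,bhx,bix,bjo,bjx,box,efg,efh,efj,efo,efx,ego,ehj,ehp,ehx,epx] rk=22  ker:ejo,ejx,eox,fgo,fgx,fhj,fhx,fjx,hix,hjx,hpx,jox
∂3: piv[bejo,bejx,beox,bhix,bjox,efhj,efhx,efjx,ehjx,ehpx] rk=10  ker:ejox,fhjx
rk∂_3=10

rank∂_3=10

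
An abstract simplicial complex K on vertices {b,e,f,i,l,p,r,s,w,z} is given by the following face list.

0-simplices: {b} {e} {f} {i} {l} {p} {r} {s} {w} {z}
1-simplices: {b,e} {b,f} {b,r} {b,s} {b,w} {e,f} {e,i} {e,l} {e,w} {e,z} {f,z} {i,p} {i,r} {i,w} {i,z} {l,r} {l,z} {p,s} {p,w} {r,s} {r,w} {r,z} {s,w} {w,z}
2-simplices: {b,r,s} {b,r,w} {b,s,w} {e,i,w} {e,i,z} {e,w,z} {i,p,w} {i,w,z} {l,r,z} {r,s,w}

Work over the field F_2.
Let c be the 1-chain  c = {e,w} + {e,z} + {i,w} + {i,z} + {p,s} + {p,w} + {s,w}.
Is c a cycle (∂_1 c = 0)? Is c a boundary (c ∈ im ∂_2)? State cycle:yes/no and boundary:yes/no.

n_0=10 n_1=24 n_2=10  [Z2]
∂1: piv[be,bf,br,bs,bw,ei,el,ez,ip] rk=9  ker:ef,ew,fz,ir,iw,iz,lr,lz,ps,pw,rs,rw,rz,sw,wz
∂2: piv[brs,brw,bsw,eiw,eiz,ewz,ipw,lrz] rk=8  ker:iwz,rsw
∂1c = 0
c vs im∂2: residual ≠ 0 ⇒ not boundary

cycle:yes boundary:no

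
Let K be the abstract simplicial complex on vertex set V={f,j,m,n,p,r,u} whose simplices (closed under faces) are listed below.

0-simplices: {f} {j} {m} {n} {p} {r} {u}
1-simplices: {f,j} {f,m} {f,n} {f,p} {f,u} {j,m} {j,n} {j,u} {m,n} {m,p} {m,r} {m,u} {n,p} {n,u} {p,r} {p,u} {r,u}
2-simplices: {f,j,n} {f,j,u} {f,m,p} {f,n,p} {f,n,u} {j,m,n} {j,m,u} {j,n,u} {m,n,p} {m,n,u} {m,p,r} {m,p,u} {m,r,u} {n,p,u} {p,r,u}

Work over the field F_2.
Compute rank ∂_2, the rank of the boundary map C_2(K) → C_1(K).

rank∂_2=11

n_0=7 n_1=17 n_2=15  [Z2]
∂1: piv[fj,fm,fn,fp,fu,mr] rk=6  ker:jm,jn,ju,mn,mp,mu,np,nu,pr,pu,ru
∂2: piv[fjn,fju,fmp,fnp,fnu,jmn,jmu,mnp,mpr,mpu,mru] rk=11  ker:jnu,mnu,npu,pru
rk∂_2=11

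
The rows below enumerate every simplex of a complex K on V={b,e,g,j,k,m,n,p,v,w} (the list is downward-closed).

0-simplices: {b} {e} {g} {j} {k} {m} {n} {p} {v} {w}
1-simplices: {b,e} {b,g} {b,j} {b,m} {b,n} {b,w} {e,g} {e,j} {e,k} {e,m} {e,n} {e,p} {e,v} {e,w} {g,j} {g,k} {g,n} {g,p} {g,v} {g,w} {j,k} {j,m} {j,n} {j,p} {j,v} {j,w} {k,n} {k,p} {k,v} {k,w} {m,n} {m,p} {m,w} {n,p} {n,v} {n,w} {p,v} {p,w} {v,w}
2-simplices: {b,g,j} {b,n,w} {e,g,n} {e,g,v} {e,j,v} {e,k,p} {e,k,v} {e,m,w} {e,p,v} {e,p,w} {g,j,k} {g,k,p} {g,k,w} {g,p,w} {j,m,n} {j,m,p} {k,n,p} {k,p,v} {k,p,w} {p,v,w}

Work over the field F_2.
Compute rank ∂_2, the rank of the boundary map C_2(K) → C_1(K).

n_0=10 n_1=39 n_2=20  [Z2]
∂1: piv[be,bg,bj,bm,bn,bw,ek,ep,ev] rk=9  ker:eg,ej,em,en,ew,gj,gk,gn,gp,gv,gw,jk,jm,jn,jp,jv,jw,kn,kp,kv,kw,mn,mp,mw,np,nv,nw,pv,pw,vw
∂2: piv[bgj,bnw,egn,egv,ejv,ekp,ekv,emw,epv,epw,gjk,gkp,gkw,gpw,jmn,jmp,knp,pvw] rk=18  ker:kpv,kpw
rk∂_2=18

rank∂_2=18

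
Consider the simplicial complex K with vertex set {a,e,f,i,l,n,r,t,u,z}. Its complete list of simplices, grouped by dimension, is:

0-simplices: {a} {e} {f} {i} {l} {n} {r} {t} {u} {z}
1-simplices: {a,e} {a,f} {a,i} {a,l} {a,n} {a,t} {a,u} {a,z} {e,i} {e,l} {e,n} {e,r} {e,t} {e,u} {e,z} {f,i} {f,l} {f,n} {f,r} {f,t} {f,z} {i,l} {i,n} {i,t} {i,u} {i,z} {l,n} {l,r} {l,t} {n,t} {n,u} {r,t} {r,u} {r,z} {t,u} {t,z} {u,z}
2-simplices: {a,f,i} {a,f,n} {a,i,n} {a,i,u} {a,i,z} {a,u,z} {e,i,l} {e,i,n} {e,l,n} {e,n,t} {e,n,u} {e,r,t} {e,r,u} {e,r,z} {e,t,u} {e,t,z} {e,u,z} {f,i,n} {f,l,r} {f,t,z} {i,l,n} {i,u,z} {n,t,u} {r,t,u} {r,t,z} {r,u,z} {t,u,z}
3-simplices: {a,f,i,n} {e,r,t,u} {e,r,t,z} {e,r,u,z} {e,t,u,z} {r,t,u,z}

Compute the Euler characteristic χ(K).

n_0=10 n_1=37 n_2=27 n_3=6
χ=+10−37+27−6=-6

χ(K)=-6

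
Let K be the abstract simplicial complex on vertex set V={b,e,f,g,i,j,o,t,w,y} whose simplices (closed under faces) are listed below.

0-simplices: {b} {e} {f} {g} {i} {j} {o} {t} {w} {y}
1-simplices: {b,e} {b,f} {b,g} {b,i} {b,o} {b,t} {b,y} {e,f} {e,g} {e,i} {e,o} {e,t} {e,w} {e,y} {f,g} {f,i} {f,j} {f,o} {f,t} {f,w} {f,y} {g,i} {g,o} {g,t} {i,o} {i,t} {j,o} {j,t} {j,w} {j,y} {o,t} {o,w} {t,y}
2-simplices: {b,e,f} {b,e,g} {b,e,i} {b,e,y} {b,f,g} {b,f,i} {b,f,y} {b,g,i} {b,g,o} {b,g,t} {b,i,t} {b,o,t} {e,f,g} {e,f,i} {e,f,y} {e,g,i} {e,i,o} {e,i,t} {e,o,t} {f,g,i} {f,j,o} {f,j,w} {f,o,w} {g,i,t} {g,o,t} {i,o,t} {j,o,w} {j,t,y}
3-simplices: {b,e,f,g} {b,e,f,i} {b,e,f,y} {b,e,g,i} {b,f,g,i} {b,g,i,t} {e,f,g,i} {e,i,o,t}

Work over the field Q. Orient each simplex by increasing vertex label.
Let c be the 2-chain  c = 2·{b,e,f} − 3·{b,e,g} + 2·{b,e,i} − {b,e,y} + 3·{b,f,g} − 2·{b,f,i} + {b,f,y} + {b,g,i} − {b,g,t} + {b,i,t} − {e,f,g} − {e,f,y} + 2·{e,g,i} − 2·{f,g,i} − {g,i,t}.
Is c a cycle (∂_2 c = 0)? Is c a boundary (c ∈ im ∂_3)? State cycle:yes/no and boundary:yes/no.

cycle:yes boundary:yes

n_0=10 n_1=33 n_2=28 n_3=8  [Q]
∂1: piv[be,bf,bg,bi,bo,bt,by,ew,fj] rk=9  ker:ef,eg,ei,eo,et,ey,fg,fi,fo,ft,fw,fy,gi,go,gt,io,it,jo,jt,jw,jy,ot,ow,ty
∂2: piv[bef,beg,bei,bey,bfg,bfi,bfy,bgi,bgo,bgt,bit,bot,eio,eit,eot,fjo,fjw,fow,jty] rk=19  ker:efg,efi,efy,egi,fgi,git,got,iot,jow
∂3: piv[befg,befi,befy,begi,bfgi,bgit,eiot] rk=7  ker:efgi
∂2c = 0
c vs im∂3: reduces to 0 ⇒ boundary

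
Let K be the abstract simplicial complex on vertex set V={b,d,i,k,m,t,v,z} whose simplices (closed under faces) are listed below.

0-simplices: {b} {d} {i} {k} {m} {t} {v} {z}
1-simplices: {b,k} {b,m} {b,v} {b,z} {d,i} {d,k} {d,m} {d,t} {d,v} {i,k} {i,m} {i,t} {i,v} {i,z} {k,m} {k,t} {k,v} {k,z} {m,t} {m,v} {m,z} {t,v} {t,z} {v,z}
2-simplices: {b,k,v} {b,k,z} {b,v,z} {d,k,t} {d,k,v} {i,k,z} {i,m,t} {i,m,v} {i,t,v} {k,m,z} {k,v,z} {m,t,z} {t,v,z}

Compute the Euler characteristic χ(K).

χ(K)=-3

n_0=8 n_1=24 n_2=13
χ=+8−24+13=-3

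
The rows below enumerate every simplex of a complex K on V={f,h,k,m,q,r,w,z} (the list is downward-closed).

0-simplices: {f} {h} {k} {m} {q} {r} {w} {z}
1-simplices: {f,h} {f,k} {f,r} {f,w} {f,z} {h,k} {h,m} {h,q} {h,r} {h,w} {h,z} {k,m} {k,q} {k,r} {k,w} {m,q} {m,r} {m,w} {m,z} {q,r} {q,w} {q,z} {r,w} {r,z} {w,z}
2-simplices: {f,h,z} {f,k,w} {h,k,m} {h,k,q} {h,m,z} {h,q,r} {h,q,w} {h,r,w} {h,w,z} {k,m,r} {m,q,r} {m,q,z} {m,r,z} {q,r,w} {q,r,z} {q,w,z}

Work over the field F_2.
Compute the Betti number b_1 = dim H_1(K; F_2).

n_0=8 n_1=25 n_2=16  [Z2]
∂1: piv[fh,fk,fr,fw,fz,hm,hq] rk=7  ker:hk,hr,hw,hz,km,kq,kr,kw,mq,mr,mw,mz,qr,qw,qz,rw,rz,wz
∂2: piv[fhz,fkw,hkm,hkq,hmz,hqr,hqw,hrw,hwz,kmr,mqr,mqz,mrz,qwz] rk=14  ker:qrw,qrz
b_1=(25−7)−14=4

b_1=4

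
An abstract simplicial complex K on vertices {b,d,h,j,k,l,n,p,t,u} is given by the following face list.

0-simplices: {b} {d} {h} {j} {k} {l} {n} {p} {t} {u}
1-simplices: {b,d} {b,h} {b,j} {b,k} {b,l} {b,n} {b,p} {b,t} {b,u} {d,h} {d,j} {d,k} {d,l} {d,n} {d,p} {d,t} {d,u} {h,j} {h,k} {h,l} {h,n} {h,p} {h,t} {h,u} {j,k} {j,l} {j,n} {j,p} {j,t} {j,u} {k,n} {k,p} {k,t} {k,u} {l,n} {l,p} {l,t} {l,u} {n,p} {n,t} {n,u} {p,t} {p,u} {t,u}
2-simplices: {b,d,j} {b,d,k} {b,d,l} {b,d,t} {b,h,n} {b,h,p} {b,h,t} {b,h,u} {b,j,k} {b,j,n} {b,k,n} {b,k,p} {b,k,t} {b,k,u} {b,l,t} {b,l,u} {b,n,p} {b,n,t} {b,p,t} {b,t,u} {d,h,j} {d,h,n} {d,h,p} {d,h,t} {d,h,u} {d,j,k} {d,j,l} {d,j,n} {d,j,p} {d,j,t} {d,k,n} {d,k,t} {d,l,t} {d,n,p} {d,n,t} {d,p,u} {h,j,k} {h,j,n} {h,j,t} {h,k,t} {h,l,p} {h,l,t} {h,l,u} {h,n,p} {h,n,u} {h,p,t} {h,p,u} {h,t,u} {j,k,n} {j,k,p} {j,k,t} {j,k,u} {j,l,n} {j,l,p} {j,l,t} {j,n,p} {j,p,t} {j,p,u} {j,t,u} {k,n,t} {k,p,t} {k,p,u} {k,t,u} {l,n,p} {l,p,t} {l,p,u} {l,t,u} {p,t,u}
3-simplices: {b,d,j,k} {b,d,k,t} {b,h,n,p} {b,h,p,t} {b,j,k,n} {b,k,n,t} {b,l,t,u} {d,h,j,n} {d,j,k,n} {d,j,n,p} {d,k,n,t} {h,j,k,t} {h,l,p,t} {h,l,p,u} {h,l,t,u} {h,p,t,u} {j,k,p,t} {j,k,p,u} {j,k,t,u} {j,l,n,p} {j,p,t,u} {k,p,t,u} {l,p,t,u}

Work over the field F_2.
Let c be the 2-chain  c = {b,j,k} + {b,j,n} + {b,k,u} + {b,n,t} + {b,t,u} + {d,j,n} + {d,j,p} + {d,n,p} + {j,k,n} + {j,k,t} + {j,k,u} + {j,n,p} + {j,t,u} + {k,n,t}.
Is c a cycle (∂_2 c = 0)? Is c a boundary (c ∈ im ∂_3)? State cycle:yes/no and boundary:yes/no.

cycle:yes boundary:no

n_0=10 n_1=44 n_2=68 n_3=23  [Z2]
∂1: piv[bd,bh,bj,bk,bl,bn,bp,bt,bu] rk=9  ker:dh,dj,dk,dl,dn,dp,dt,du,hj,hk,hl,hn,hp,ht,hu,jk,jl,jn,jp,jt,ju,kn,kp,kt,ku,ln,lp,lt,lu,np,nt,nu,pt,pu,tu
∂2: piv[bdj,bdk,bdl,bdt,bhn,bhp,bht,bhu,bjk,bjn,bkn,bkp,bkt,bku,blt,blu,bnp,bnt,bpt,btu,dhj,dhn,dhp,dht,dhu,djl,djp,djt,dpu,hjk,hlp,hlt,hnu,jku,jln] rk=35  ker:djk,djn,dkn,dkt,dlt,dnp,dnt,hjn,hjt,hkt,hlu,hnp,hpt,hpu,htu,jkn,jkp,jkt,jlp,jlt,jnp,jpt,jpu,jtu,knt,kpt,kpu,ktu,lnp,lpt,lpu,ltu,ptu
∂3: piv[bdjk,bdkt,bhnp,bhpt,bjkn,bknt,bltu,dhjn,djkn,djnp,dknt,hjkt,hlpt,hlpu,hltu,hptu,jkpt,jkpu,jktu,jlnp,jptu] rk=21  ker:kptu,lptu
∂2c = 0
c vs im∂3: residual ≠ 0 ⇒ not boundary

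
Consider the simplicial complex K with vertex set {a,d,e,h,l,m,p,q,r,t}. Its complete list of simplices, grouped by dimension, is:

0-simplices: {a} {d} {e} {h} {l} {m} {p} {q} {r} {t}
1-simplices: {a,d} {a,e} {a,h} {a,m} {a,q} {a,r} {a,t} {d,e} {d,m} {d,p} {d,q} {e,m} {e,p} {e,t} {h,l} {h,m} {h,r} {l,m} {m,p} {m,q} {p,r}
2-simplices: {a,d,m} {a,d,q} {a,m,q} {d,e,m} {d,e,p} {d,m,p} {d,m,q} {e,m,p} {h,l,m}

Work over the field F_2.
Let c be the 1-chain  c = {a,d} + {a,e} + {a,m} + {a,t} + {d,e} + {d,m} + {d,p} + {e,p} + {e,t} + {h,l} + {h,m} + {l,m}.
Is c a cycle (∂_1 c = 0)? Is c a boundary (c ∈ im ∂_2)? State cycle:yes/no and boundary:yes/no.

n_0=10 n_1=21 n_2=9  [Z2]
∂1: piv[ad,ae,ah,am,aq,ar,at,dp,hl] rk=9  ker:de,dm,dq,em,ep,et,hm,hr,lm,mp,mq,pr
∂2: piv[adm,adq,amq,dem,dep,dmp,hlm] rk=7  ker:dmq,emp
∂1c = 0
c vs im∂2: residual ≠ 0 ⇒ not boundary

cycle:yes boundary:no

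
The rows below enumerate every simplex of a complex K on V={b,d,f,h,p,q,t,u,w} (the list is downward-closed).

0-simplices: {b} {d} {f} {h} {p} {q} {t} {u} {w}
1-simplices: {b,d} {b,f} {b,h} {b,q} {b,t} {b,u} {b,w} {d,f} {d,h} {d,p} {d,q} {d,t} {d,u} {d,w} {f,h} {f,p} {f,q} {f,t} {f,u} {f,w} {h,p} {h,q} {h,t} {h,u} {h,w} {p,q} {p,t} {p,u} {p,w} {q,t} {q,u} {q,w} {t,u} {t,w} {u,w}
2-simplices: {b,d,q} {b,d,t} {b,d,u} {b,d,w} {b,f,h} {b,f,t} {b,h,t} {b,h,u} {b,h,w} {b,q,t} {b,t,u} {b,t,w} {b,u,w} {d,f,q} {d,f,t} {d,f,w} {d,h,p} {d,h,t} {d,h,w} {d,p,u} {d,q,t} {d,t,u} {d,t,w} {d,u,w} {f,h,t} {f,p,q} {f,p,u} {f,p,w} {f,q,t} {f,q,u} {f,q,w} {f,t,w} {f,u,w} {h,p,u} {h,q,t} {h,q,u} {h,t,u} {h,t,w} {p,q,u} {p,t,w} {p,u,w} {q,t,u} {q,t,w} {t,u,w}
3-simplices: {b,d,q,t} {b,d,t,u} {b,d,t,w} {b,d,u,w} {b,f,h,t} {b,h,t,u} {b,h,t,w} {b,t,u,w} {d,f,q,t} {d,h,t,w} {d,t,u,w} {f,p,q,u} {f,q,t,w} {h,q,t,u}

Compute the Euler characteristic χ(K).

n_0=9 n_1=35 n_2=44 n_3=14
χ=+9−35+44−14=4

χ(K)=4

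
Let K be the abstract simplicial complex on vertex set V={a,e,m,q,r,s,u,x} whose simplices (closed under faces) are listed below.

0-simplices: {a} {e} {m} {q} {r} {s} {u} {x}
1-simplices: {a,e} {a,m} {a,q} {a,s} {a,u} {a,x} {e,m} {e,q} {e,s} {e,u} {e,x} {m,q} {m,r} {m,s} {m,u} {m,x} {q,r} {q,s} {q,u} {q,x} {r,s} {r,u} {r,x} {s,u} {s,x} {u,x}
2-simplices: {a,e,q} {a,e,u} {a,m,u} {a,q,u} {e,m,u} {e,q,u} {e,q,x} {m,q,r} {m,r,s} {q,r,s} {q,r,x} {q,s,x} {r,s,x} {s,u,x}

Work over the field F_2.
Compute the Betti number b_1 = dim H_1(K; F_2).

n_0=8 n_1=26 n_2=14  [Z2]
∂1: piv[ae,am,aq,as,au,ax,mr] rk=7  ker:em,eq,es,eu,ex,mq,ms,mu,mx,qr,qs,qu,qx,rs,ru,rx,su,sx,ux
∂2: piv[aeq,aeu,amu,aqu,emu,eqx,mqr,mrs,qrs,qrx,qsx,sux] rk=12  ker:equ,rsx
b_1=(26−7)−12=7

b_1=7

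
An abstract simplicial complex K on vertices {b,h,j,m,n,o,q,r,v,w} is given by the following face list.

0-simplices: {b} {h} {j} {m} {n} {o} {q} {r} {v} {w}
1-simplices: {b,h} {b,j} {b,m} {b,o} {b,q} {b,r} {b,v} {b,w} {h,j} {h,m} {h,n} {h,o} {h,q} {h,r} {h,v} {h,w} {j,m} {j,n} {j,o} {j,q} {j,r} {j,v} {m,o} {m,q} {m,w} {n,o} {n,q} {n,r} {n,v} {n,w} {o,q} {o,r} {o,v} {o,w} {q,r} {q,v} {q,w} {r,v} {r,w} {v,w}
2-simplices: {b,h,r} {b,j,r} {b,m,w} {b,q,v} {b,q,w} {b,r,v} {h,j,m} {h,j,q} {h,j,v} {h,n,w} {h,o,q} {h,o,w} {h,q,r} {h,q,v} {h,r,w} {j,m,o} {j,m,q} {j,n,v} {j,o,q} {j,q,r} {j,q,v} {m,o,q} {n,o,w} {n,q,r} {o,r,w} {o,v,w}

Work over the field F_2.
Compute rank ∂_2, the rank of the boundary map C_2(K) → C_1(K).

rank∂_2=24

n_0=10 n_1=40 n_2=26  [Z2]
∂1: piv[bh,bj,bm,bo,bq,br,bv,bw,hn] rk=9  ker:hj,hm,ho,hq,hr,hv,hw,jm,jn,jo,jq,jr,jv,mo,mq,mw,no,nq,nr,nv,nw,oq,or,ov,ow,qr,qv,qw,rv,rw,vw
∂2: piv[bhr,bjr,bmw,bqv,bqw,brv,hjm,hjq,hjv,hnw,hoq,how,hqr,hqv,hrw,jmo,jmq,jnv,joq,jqr,now,nqr,orw,ovw] rk=24  ker:jqv,moq
rk∂_2=24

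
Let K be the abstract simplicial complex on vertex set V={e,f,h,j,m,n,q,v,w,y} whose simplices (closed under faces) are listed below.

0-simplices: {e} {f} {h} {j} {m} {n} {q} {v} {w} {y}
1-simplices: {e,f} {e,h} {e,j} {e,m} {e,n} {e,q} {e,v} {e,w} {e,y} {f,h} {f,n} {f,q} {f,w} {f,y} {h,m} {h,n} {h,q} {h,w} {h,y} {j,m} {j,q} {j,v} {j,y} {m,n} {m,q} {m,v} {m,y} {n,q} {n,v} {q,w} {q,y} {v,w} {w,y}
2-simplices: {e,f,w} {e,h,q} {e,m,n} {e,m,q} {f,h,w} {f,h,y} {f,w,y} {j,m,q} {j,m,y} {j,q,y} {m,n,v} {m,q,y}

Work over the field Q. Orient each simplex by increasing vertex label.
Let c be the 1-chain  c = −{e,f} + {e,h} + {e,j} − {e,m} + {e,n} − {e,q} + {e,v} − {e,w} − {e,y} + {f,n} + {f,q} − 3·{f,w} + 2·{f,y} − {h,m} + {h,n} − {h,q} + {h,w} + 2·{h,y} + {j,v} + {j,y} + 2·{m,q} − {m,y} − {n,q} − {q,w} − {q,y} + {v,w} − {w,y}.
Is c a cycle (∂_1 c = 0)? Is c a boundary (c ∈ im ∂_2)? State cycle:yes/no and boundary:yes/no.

n_0=10 n_1=33 n_2=12  [Q]
∂1: piv[ef,eh,ej,em,en,eq,ev,ew,ey] rk=9  ker:fh,fn,fq,fw,fy,hm,hn,hq,hw,hy,jm,jq,jv,jy,mn,mq,mv,my,nq,nv,qw,qy,vw,wy
∂2: piv[efw,ehq,emn,emq,fhw,fhy,fwy,jmq,jmy,jqy,mnv] rk=11  ker:mqy
∂1c = {e} − 2·{f} − {h} − {j} − 3·{m} + 4·{n} + 2·{q} + {v} − 2·{w} + {y}

cycle:no boundary:no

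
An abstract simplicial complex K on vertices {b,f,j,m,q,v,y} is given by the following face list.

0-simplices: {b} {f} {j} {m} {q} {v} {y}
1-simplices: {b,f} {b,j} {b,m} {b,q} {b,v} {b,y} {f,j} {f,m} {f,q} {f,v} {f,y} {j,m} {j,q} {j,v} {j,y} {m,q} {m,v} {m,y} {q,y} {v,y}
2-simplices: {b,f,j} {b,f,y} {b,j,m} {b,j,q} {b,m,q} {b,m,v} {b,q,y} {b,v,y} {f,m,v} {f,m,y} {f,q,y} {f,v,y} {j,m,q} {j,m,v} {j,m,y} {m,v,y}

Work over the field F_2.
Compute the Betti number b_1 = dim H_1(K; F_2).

b_1=0

n_0=7 n_1=20 n_2=16  [Z2]
∂1: piv[bf,bj,bm,bq,bv,by] rk=6  ker:fj,fm,fq,fv,fy,jm,jq,jv,jy,mq,mv,my,qy,vy
∂2: piv[bfj,bfy,bjm,bjq,bmq,bmv,bqy,bvy,fmv,fmy,fqy,fvy,jmv,jmy] rk=14  ker:jmq,mvy
b_1=(20−6)−14=0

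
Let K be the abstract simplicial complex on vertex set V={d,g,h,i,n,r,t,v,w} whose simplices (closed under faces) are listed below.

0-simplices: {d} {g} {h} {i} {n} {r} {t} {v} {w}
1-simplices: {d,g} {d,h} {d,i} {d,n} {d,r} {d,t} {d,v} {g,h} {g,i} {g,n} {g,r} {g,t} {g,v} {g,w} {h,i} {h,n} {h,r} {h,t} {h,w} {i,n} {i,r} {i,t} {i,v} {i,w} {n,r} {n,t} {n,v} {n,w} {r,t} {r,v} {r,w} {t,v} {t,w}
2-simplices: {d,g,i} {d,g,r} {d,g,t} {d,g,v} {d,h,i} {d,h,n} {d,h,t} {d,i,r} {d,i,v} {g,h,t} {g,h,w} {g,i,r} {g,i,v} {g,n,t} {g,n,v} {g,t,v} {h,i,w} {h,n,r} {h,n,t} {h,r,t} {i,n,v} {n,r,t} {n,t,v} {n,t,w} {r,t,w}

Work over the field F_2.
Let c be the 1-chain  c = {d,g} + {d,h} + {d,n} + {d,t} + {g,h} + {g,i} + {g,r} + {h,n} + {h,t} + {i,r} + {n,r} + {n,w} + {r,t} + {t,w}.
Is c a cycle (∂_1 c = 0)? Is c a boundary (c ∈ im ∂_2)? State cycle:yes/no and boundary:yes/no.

cycle:yes boundary:yes

n_0=9 n_1=33 n_2=25  [Z2]
∂1: piv[dg,dh,di,dn,dr,dt,dv,gw] rk=8  ker:gh,gi,gn,gr,gt,gv,hi,hn,hr,ht,hw,in,ir,it,iv,iw,nr,nt,nv,nw,rt,rv,rw,tv,tw
∂2: piv[dgi,dgr,dgt,dgv,dhi,dhn,dht,dir,div,ght,ghw,gnt,gnv,gtv,hiw,hnr,hnt,hrt,inv,ntw,rtw] rk=21  ker:gir,giv,nrt,ntv
∂1c = 0
c vs im∂2: reduces to 0 ⇒ boundary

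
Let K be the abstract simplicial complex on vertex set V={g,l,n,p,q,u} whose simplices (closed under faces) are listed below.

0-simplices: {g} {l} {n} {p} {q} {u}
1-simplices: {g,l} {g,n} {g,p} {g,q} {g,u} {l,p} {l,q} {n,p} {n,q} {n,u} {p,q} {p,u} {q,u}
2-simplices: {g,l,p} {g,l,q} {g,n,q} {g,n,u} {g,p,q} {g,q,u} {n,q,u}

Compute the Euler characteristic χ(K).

χ(K)=0

n_0=6 n_1=13 n_2=7
χ=+6−13+7=0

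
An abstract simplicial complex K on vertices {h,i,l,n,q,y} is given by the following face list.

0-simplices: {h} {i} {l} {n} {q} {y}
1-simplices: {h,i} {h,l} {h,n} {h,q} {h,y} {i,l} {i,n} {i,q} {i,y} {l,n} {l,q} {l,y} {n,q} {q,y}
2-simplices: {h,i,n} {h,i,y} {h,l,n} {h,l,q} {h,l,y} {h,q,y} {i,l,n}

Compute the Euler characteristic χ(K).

n_0=6 n_1=14 n_2=7
χ=+6−14+7=-1

χ(K)=-1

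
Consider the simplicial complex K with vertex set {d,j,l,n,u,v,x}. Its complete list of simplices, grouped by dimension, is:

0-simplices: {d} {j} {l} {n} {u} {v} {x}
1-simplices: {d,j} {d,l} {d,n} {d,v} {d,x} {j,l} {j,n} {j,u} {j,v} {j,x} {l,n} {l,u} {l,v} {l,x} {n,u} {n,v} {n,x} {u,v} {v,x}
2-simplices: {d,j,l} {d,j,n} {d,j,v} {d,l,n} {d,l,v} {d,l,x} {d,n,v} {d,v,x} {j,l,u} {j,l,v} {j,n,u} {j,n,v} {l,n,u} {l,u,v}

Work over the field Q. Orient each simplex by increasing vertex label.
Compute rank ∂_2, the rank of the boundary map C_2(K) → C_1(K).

n_0=7 n_1=19 n_2=14  [Q]
∂1: piv[dj,dl,dn,dv,dx,ju] rk=6  ker:jl,jn,jv,jx,ln,lu,lv,lx,nu,nv,nx,uv,vx
∂2: piv[djl,djn,djv,dln,dlv,dlx,dnv,dvx,jlu,jnu,luv] rk=11  ker:jlv,jnv,lnu
rk∂_2=11

rank∂_2=11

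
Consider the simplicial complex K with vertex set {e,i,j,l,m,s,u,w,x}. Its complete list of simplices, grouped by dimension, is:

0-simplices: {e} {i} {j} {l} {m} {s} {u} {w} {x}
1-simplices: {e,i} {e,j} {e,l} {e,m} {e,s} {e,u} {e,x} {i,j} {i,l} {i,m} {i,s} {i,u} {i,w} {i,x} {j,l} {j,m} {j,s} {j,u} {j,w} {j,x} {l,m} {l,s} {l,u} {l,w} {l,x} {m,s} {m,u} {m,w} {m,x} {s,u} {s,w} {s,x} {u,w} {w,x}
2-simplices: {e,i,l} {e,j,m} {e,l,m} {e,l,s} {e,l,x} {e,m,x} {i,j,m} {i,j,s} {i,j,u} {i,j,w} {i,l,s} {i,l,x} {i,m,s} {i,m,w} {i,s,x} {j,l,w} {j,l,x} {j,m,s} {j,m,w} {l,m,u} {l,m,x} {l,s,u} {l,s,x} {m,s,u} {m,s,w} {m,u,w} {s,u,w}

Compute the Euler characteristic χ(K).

n_0=9 n_1=34 n_2=27
χ=+9−34+27=2

χ(K)=2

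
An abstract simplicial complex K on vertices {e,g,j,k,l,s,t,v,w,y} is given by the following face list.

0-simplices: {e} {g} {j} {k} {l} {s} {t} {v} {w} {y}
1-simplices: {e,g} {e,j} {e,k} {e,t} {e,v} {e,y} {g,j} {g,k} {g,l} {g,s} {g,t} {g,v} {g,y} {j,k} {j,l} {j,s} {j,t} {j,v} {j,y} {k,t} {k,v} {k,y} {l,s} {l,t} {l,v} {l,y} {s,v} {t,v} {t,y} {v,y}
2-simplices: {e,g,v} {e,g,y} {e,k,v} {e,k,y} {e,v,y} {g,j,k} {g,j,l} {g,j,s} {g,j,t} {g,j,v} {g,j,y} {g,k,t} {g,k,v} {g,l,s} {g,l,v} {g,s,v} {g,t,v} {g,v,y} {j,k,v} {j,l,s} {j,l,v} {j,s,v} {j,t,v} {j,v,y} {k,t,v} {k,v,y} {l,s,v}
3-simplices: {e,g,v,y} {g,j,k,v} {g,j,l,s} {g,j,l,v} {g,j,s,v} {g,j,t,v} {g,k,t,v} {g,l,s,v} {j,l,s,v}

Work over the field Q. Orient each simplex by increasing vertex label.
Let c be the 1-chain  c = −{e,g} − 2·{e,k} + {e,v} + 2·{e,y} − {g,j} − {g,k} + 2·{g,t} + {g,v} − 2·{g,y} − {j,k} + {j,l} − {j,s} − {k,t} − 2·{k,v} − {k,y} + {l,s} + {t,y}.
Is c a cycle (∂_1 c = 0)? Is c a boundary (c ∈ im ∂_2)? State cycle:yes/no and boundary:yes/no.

cycle:yes boundary:no

n_0=10 n_1=30 n_2=27 n_3=9  [Q]
∂1: piv[eg,ej,ek,et,ev,ey,gl,gs] rk=8  ker:gj,gk,gt,gv,gy,jk,jl,js,jt,jv,jy,kt,kv,ky,ls,lt,lv,ly,sv,tv,ty,vy
∂2: piv[egv,egy,ekv,eky,evy,gjk,gjl,gjs,gjt,gjv,gjy,gkt,gkv,gls,glv,gsv,gtv] rk=17  ker:gvy,jkv,jls,jlv,jsv,jtv,jvy,ktv,kvy,lsv
∂3: piv[egvy,gjkv,gjls,gjlv,gjsv,gjtv,gktv,glsv] rk=8  ker:jlsv
∂1c = 0
c vs im∂2: residual ≠ 0 ⇒ not boundary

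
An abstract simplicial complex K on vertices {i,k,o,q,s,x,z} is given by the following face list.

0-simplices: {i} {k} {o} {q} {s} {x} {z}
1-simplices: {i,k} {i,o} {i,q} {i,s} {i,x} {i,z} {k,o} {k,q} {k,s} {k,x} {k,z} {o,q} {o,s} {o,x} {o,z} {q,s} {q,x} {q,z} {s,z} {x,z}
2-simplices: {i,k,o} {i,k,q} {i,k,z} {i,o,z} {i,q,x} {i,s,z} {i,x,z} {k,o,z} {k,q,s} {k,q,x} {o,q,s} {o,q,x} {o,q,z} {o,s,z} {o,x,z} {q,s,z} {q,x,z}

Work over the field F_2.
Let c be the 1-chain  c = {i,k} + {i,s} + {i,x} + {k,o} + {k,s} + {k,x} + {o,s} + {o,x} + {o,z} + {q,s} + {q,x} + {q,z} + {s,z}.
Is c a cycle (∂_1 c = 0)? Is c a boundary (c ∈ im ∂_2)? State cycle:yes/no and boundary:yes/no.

n_0=7 n_1=20 n_2=17  [Z2]
∂1: piv[ik,io,iq,is,ix,iz] rk=6  ker:ko,kq,ks,kx,kz,oq,os,ox,oz,qs,qx,qz,sz,xz
∂2: piv[iko,ikq,ikz,ioz,iqx,isz,ixz,kqs,kqx,oqs,oqx,oqz,osz,oxz] rk=14  ker:koz,qsz,qxz
∂1c = {i} + {q} + {s} + {z}

cycle:no boundary:no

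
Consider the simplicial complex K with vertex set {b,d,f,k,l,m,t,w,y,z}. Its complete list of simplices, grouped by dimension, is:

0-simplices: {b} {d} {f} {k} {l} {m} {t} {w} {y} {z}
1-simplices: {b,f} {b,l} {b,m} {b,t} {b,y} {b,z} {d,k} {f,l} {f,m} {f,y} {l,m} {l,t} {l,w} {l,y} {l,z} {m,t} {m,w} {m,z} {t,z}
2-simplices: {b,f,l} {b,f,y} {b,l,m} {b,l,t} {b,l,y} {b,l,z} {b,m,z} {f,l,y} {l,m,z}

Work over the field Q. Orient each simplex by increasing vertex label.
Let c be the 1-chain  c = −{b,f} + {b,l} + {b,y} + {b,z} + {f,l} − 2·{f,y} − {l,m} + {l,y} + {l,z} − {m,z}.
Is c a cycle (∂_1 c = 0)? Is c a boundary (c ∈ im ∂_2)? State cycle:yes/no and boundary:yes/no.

n_0=10 n_1=19 n_2=9  [Q]
∂1: piv[bf,bl,bm,bt,by,bz,dk,lw] rk=8  ker:fl,fm,fy,lm,lt,ly,lz,mt,mw,mz,tz
∂2: piv[bfl,bfy,blm,blt,bly,blz,bmz] rk=7  ker:fly,lmz
∂1c = −2·{b} + {l} + {z}

cycle:no boundary:no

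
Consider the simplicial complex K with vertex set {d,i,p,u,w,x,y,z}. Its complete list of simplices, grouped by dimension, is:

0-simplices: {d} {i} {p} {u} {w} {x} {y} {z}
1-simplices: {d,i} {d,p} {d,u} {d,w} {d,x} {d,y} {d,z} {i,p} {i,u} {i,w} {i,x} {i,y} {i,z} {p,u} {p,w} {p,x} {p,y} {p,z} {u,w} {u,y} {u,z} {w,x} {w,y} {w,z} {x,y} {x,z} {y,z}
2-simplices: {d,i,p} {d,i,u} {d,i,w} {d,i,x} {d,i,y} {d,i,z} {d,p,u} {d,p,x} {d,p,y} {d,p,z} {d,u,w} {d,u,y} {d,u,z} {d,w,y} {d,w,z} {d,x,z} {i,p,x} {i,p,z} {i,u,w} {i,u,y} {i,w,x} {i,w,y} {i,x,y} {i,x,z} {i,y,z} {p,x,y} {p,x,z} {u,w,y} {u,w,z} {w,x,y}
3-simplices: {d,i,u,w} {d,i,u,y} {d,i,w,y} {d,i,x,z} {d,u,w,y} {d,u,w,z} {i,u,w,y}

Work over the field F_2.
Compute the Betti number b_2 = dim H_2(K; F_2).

n_0=8 n_1=27 n_2=30 n_3=7  [Z2]
∂1: piv[di,dp,du,dw,dx,dy,dz] rk=7  ker:ip,iu,iw,ix,iy,iz,pu,pw,px,py,pz,uw,uy,uz,wx,wy,wz,xy,xz,yz
∂2: piv[dip,diu,diw,dix,diy,diz,dpu,dpx,dpy,dpz,duw,duy,duz,dwy,dwz,dxz,iwx,ixy,iyz] rk=19  ker:ipx,ipz,iuw,iuy,iwy,ixz,pxy,pxz,uwy,uwz,wxy
∂3: piv[diuw,diuy,diwy,dixz,duwy,duwz] rk=6  ker:iuwy
b_2=(30−19)−6=5

b_2=5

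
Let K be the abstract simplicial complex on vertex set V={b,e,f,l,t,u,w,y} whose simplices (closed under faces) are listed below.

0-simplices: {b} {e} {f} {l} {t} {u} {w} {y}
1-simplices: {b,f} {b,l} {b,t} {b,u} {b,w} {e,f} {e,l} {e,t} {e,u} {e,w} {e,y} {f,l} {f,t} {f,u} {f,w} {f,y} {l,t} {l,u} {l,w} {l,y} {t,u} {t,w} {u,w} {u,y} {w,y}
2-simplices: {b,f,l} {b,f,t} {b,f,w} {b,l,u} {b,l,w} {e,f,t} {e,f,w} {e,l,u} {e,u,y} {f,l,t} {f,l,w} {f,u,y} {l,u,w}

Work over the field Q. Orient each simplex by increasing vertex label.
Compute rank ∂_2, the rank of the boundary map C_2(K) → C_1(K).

rank∂_2=12

n_0=8 n_1=25 n_2=13  [Q]
∂1: piv[bf,bl,bt,bu,bw,ef,ey] rk=7  ker:el,et,eu,ew,fl,ft,fu,fw,fy,lt,lu,lw,ly,tu,tw,uw,uy,wy
∂2: piv[bfl,bft,bfw,blu,blw,eft,efw,elu,euy,flt,fuy,luw] rk=12  ker:flw
rk∂_2=12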